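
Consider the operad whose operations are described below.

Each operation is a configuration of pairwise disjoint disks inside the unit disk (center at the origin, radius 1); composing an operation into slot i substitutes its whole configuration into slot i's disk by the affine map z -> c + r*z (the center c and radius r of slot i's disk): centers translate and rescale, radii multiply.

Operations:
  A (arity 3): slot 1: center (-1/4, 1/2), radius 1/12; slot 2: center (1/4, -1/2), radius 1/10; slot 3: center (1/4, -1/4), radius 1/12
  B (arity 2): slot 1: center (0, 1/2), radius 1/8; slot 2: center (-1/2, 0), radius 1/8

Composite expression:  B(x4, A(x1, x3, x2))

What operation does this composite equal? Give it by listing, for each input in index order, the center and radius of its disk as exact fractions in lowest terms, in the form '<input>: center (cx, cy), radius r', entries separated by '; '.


x1: center (-17/32, 1/16), radius 1/96; x2: center (-15/32, -1/32), radius 1/96; x3: center (-15/32, -1/16), radius 1/80; x4: center (0, 1/2), radius 1/8

Only the slot chain above each x matters under B; compose those maps.
for x4, the 1-step affine chain lands on center (0, 1/2), radius 1/8
for x1, the 2-step affine chain lands on center (-17/32, 1/16), radius 1/96
for x3, the 2-step affine chain lands on center (-15/32, -1/16), radius 1/80
for x2, the 2-step affine chain lands on center (-15/32, -1/32), radius 1/96


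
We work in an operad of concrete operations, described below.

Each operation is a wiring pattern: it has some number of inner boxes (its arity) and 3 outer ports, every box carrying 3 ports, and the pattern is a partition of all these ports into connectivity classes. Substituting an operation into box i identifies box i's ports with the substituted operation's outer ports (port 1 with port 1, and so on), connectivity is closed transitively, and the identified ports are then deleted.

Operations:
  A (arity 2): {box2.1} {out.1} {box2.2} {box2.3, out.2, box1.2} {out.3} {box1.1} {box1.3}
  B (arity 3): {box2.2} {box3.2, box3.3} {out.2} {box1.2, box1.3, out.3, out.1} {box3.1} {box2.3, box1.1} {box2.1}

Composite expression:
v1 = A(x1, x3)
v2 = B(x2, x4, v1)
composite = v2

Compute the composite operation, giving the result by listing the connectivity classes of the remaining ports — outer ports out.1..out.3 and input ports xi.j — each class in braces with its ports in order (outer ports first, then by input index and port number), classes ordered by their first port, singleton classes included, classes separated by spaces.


{out.1, out.3, x2.2, x2.3} {out.2} {x1.1} {x1.2, x3.3} {x1.3} {x2.1, x4.3} {x3.1} {x3.2} {x4.1} {x4.2}


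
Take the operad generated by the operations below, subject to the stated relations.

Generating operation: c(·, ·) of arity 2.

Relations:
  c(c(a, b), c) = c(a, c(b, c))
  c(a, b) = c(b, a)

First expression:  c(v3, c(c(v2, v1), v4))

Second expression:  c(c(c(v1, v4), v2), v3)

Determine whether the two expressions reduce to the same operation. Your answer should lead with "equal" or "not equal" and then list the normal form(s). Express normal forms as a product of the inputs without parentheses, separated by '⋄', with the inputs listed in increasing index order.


equal; the common form is v1 ⋄ v2 ⋄ v3 ⋄ v4

The first expression reduces to v1 ⋄ v2 ⋄ v3 ⋄ v4
The second expression reduces to v1 ⋄ v2 ⋄ v3 ⋄ v4
Both agree, so they are equal.


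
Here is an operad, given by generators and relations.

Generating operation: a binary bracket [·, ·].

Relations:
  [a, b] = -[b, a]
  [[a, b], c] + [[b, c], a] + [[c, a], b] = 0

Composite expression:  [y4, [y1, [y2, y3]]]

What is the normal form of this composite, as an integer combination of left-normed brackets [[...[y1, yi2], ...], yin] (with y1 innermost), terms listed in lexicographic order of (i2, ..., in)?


-[[[y1, y2], y3], y4] + [[[y1, y3], y2], y4]

Antisymmetry and Jacobi reduce to y1-anchored left-normed brackets.
Composite bracket: [y4, [y1, [y2, y3]]]
Each bracket splits as ab - ba, giving 8 signed words (2^3 = 8).
Collect the words opening with y1:
  y1y2y3y4 (sign -1) contributes -[[[y1, y2], y3], y4]
  y1y3y2y4 (sign +1) contributes +[[[y1, y3], y2], y4]


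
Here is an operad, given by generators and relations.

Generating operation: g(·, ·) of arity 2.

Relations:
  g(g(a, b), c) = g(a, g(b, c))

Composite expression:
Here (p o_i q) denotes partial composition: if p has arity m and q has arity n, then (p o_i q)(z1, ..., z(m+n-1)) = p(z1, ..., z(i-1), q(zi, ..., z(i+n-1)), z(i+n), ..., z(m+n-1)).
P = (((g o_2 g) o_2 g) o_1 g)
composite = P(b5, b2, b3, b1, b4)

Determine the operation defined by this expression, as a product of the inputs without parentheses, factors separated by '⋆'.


b5 ⋆ b2 ⋆ b3 ⋆ b1 ⋆ b4

All parenthesizations of g agree; list the b-inputs left to right.
g(b5, b2) reduces to b5 ⋆ b2
g(b3, b1) reduces to b3 ⋆ b1
g(g(b3, b1), b4) reduces to b3 ⋆ b1 ⋆ b4
g(g(b5, b2), g(g(b3, b1), b4)) reduces to b5 ⋆ b2 ⋆ b3 ⋆ b1 ⋆ b4


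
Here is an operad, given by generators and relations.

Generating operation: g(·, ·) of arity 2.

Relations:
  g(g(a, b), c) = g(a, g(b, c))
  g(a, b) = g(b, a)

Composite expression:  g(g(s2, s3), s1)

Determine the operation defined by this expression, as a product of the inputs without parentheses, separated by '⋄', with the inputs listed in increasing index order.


s1 ⋄ s2 ⋄ s3

With g associative and commutative, the s-input set is all that matters.
g(s2, s3) collapses to s2 ⋄ s3
g(g(s2, s3), s1) collapses to s2 ⋄ s3 ⋄ s1
sorting the factors by input index: s1 ⋄ s2 ⋄ s3


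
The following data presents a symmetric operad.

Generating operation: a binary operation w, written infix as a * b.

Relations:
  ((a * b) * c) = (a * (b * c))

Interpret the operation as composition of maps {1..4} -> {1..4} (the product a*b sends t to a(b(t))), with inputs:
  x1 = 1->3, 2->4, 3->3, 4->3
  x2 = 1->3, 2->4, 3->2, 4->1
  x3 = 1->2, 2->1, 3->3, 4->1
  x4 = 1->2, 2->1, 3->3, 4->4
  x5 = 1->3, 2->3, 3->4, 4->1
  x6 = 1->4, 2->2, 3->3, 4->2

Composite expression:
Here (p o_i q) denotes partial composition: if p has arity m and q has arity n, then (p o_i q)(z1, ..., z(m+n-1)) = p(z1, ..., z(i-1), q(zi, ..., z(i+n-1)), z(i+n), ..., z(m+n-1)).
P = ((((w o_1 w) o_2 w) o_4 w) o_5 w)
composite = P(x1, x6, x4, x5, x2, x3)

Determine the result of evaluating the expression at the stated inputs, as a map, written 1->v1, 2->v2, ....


(x6 * x4) = 1->2, 2->4, 3->3, 4->2
(x1 * (x6 * x4)) = 1->4, 2->3, 3->3, 4->4
(x2 * x3) = 1->4, 2->3, 3->2, 4->3
(x5 * (x2 * x3)) = 1->1, 2->4, 3->3, 4->4
((x1 * (x6 * x4)) * (x5 * (x2 * x3))) = 1->4, 2->4, 3->3, 4->4

1->4, 2->4, 3->3, 4->4


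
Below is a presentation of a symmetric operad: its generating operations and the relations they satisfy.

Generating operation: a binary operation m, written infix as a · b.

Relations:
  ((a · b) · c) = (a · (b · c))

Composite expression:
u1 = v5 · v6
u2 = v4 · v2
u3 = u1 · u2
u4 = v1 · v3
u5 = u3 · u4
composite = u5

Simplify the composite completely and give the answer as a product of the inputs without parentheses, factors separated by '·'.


v5 · v6 · v4 · v2 · v1 · v3


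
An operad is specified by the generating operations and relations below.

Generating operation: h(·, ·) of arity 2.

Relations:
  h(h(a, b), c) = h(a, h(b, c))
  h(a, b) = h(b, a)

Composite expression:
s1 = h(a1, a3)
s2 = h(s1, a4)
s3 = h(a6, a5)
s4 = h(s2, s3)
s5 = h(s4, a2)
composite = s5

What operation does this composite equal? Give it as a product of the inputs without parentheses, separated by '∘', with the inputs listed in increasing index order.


Any arrangement under h is one operation, so sort the a-inputs.
h(a1, a3) unparenthesizes to a1 ∘ a3
h(h(a1, a3), a4) unparenthesizes to a1 ∘ a3 ∘ a4
h(a6, a5) unparenthesizes to a6 ∘ a5
h(h(h(a1, a3), a4), h(a6, a5)) unparenthesizes to a1 ∘ a3 ∘ a4 ∘ a6 ∘ a5
h(h(h(h(a1, a3), a4), h(a6, a5)), a2) unparenthesizes to a1 ∘ a3 ∘ a4 ∘ a6 ∘ a5 ∘ a2
rearranged into index order: a1 ∘ a2 ∘ a3 ∘ a4 ∘ a5 ∘ a6

a1 ∘ a2 ∘ a3 ∘ a4 ∘ a5 ∘ a6


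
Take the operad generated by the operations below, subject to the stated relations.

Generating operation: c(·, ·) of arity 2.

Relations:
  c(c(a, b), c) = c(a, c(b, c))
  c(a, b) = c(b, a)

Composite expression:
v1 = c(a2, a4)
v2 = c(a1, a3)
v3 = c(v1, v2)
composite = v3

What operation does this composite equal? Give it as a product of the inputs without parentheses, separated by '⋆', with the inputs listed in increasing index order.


a1 ⋆ a2 ⋆ a3 ⋆ a4

Any arrangement under c is one operation, so sort the a-inputs.
c(a2, a4) collapses to a2 ⋆ a4
c(a1, a3) collapses to a1 ⋆ a3
c(c(a2, a4), c(a1, a3)) collapses to a2 ⋆ a4 ⋆ a1 ⋆ a3
the factors in increasing index order: a1 ⋆ a2 ⋆ a3 ⋆ a4


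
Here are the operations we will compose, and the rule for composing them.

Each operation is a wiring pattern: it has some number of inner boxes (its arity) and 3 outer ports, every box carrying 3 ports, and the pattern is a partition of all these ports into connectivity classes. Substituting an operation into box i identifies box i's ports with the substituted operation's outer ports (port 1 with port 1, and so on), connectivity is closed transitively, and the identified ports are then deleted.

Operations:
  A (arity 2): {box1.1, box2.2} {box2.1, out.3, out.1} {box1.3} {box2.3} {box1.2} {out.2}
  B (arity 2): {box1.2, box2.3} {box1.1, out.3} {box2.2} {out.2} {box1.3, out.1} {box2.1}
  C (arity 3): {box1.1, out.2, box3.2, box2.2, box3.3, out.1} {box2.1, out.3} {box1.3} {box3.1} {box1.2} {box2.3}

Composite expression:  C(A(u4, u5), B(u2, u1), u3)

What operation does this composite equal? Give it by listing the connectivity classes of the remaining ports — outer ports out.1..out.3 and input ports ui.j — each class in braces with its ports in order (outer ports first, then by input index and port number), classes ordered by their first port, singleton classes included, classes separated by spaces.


Treat the ports identified at C as solder joints: merge, then drop.
composing A on (u4, u5), with out.j its own outer ports: {out.1, out.3, u5.1} {out.2} {u4.1, u5.2} {u4.2} {u4.3} {u5.3}
composing B on (u2, u1), with out.j its own outer ports: {out.1, u2.3} {out.2} {out.3, u2.1} {u1.1} {u1.2} {u1.3, u2.2}
composing C on (u4, u5, u2, u1, u3), with out.j its own outer ports: {out.1, out.2, u3.2, u3.3, u5.1} {out.3, u2.3} {u1.1} {u1.2} {u1.3, u2.2} {u2.1} {u3.1} {u4.1, u5.2} {u4.2} {u4.3} {u5.3}

{out.1, out.2, u3.2, u3.3, u5.1} {out.3, u2.3} {u1.1} {u1.2} {u1.3, u2.2} {u2.1} {u3.1} {u4.1, u5.2} {u4.2} {u4.3} {u5.3}


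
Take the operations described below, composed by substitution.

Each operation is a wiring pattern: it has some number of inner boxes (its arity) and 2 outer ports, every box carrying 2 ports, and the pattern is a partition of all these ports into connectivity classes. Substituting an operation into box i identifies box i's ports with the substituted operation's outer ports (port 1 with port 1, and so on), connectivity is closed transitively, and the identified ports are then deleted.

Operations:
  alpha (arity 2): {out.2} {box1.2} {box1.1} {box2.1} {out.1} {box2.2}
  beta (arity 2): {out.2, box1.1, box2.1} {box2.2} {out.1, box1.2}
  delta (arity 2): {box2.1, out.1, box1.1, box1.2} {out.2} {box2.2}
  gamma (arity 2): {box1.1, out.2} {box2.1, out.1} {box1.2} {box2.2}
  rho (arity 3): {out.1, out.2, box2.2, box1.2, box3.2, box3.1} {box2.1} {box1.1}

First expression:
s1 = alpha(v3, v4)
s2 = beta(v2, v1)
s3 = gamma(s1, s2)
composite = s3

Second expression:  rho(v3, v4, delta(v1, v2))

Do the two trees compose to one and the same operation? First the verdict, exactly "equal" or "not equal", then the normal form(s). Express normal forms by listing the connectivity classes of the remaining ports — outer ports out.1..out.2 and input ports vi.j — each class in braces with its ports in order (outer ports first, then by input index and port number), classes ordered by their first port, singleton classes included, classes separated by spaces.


In normal form, the first expression is {out.1, v2.2} {out.2} {v1.1, v2.1} {v1.2} {v3.1} {v3.2} {v4.1} {v4.2}
In normal form, the second expression is {out.1, out.2, v1.1, v1.2, v2.1, v3.2, v4.2} {v2.2} {v3.1} {v4.1}
Distinct normal forms: not equal.

not equal; first: {out.1, v2.2} {out.2} {v1.1, v2.1} {v1.2} {v3.1} {v3.2} {v4.1} {v4.2}; second: {out.1, out.2, v1.1, v1.2, v2.1, v3.2, v4.2} {v2.2} {v3.1} {v4.1}


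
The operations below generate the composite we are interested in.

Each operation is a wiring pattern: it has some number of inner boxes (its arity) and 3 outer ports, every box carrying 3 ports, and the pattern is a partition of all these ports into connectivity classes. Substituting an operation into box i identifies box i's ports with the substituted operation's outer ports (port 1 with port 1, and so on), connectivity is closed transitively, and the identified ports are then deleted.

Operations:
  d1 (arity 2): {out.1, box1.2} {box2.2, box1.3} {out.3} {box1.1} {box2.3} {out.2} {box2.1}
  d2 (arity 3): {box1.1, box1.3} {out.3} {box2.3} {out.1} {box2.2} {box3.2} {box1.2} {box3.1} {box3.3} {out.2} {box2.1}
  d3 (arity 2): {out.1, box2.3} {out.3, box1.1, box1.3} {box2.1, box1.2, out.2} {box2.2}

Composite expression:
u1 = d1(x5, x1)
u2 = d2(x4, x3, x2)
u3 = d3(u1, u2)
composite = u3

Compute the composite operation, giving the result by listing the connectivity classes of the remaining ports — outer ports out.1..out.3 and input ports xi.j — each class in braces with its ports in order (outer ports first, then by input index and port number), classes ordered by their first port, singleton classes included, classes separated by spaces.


Connectivity passes through glued d3-boundaries; trace each wire chain.
composing d1 on (x5, x1), with out.j its own outer ports: {out.1, x5.2} {out.2} {out.3} {x1.1} {x1.2, x5.3} {x1.3} {x5.1}
composing d2 on (x4, x3, x2), with out.j its own outer ports: {out.1} {out.2} {out.3} {x2.1} {x2.2} {x2.3} {x3.1} {x3.2} {x3.3} {x4.1, x4.3} {x4.2}
composing d3 on (x5, x1, x4, x3, x2), with out.j its own outer ports: {out.1} {out.2} {out.3, x5.2} {x1.1} {x1.2, x5.3} {x1.3} {x2.1} {x2.2} {x2.3} {x3.1} {x3.2} {x3.3} {x4.1, x4.3} {x4.2} {x5.1}

{out.1} {out.2} {out.3, x5.2} {x1.1} {x1.2, x5.3} {x1.3} {x2.1} {x2.2} {x2.3} {x3.1} {x3.2} {x3.3} {x4.1, x4.3} {x4.2} {x5.1}


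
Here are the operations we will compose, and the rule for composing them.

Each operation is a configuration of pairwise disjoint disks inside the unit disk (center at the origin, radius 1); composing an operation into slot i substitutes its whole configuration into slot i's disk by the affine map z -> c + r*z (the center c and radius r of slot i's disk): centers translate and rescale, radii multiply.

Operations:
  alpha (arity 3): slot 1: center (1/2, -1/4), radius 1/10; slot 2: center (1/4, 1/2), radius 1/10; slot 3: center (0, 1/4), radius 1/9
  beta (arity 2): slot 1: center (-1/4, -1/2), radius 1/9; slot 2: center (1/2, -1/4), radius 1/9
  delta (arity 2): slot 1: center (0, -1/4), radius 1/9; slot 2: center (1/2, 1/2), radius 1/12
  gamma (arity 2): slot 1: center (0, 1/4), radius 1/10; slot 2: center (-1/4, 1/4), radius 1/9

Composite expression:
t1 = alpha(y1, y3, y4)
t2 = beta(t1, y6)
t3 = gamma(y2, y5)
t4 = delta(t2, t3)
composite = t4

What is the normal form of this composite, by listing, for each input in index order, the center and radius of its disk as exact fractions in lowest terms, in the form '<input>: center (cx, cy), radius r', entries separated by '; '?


y1: center (-7/324, -25/81), radius 1/810; y2: center (1/2, 25/48), radius 1/120; y3: center (-2/81, -97/324), radius 1/810; y4: center (-1/36, -49/162), radius 1/729; y5: center (23/48, 25/48), radius 1/108; y6: center (1/18, -5/18), radius 1/81

Follow each y-input down from delta: c' goes to c + r*c', radius to r*r'.
y1: after 3 affine steps, its disk has center (-7/324, -25/81), radius 1/810
y3: after 3 affine steps, its disk has center (-2/81, -97/324), radius 1/810
y4: after 3 affine steps, its disk has center (-1/36, -49/162), radius 1/729
y6: after 2 affine steps, its disk has center (1/18, -5/18), radius 1/81
y2: after 2 affine steps, its disk has center (1/2, 25/48), radius 1/120
y5: after 2 affine steps, its disk has center (23/48, 25/48), radius 1/108


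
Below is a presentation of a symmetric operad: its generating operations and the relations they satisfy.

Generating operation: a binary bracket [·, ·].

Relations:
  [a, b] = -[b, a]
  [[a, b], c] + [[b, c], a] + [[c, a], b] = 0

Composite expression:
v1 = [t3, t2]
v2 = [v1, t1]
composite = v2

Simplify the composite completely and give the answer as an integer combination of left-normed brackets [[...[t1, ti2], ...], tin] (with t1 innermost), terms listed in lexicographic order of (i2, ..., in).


Skip Jacobi rewriting: expand, keep t1-initial words, read off terms.
Composite bracket: [[t3, t2], t1]
The bracket unfolds into 4 signed words via [a, b] = ab - ba (2^2 = 4).
The t1-initial words carry the normal form:
  the word t1t2t3 carries sign +1 and contributes +[[t1, t2], t3]
  the word t1t3t2 carries sign -1 and contributes -[[t1, t3], t2]

[[t1, t2], t3] - [[t1, t3], t2]


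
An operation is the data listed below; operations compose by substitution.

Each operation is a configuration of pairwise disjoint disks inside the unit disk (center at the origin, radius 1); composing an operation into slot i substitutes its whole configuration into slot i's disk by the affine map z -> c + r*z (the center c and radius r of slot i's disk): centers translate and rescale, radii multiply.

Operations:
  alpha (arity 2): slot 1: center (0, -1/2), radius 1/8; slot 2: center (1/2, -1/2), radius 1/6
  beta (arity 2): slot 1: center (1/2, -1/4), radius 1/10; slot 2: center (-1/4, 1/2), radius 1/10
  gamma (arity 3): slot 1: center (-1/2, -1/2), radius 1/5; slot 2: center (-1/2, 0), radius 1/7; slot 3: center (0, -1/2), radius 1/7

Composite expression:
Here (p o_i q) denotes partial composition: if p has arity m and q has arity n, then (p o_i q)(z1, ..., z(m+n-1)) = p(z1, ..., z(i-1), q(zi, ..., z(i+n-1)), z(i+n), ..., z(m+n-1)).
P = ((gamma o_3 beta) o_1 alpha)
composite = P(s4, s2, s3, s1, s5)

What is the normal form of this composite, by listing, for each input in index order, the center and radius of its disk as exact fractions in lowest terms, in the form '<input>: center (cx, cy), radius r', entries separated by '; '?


s1: center (1/14, -15/28), radius 1/70; s2: center (-2/5, -3/5), radius 1/30; s3: center (-1/2, 0), radius 1/7; s4: center (-1/2, -3/5), radius 1/40; s5: center (-1/28, -3/7), radius 1/70

Nesting under gamma composes maps z -> c + r*z down each s-path.
tracing s4 down its 2-map path: center (-1/2, -3/5), radius 1/40
tracing s2 down its 2-map path: center (-2/5, -3/5), radius 1/30
tracing s3 down its 1-map path: center (-1/2, 0), radius 1/7
tracing s1 down its 2-map path: center (1/14, -15/28), radius 1/70
tracing s5 down its 2-map path: center (-1/28, -3/7), radius 1/70


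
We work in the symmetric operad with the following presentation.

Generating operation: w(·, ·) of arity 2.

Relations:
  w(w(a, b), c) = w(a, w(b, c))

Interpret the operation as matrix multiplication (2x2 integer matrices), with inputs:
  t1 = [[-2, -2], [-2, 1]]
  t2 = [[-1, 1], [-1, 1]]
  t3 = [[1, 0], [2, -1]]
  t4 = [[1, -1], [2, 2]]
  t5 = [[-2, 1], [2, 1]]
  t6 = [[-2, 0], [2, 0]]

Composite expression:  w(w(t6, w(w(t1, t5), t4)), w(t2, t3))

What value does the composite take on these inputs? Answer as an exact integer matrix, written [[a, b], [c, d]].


[[32, -32], [-32, 32]]

w(t1, t5) = [[0, -4], [6, -1]]
w(w(t1, t5), t4) = [[-8, -8], [4, -8]]
w(t6, w(w(t1, t5), t4)) = [[16, 16], [-16, -16]]
w(t2, t3) = [[1, -1], [1, -1]]
w(w(t6, w(w(t1, t5), t4)), w(t2, t3)) = [[32, -32], [-32, 32]]


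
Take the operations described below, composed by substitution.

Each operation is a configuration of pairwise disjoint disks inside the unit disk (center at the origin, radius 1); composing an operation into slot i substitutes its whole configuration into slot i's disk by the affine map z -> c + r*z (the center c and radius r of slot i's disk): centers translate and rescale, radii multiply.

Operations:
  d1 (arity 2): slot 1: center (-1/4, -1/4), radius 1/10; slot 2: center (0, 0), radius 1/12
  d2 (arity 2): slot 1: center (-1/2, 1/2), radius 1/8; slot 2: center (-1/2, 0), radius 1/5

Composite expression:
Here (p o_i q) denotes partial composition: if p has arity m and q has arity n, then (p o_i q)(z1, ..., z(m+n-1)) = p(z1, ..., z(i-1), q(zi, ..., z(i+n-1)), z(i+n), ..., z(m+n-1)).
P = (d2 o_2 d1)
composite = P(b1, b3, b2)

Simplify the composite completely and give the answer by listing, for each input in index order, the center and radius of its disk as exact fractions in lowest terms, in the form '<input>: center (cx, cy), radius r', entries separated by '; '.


b1: center (-1/2, 1/2), radius 1/8; b2: center (-1/2, 0), radius 1/60; b3: center (-11/20, -1/20), radius 1/50

Affine substitution under d2: radii multiply and b-centers shift.
b1 passes through 1 substitution, ending at center (-1/2, 1/2), radius 1/8
b3 passes through 2 substitutions, ending at center (-11/20, -1/20), radius 1/50
b2 passes through 2 substitutions, ending at center (-1/2, 0), radius 1/60


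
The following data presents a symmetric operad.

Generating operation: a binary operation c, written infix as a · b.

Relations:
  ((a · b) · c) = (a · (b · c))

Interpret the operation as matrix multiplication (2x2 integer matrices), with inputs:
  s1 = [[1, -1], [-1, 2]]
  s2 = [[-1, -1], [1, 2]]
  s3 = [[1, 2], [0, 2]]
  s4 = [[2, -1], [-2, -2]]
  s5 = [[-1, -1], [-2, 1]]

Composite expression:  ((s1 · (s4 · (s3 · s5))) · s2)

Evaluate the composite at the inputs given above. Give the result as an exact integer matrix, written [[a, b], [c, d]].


[[30, 36], [-54, -66]]


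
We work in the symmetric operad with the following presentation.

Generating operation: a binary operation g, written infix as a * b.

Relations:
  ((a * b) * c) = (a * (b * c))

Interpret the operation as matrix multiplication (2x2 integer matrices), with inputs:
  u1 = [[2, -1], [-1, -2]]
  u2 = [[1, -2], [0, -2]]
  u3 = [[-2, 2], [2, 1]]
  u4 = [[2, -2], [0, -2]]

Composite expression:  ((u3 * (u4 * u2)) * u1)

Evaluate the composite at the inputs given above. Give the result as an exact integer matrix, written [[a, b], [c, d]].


[[-16, -12], [4, -12]]

(u4 * u2) = [[2, 0], [0, 4]]
(u3 * (u4 * u2)) = [[-4, 8], [4, 4]]
((u3 * (u4 * u2)) * u1) = [[-16, -12], [4, -12]]


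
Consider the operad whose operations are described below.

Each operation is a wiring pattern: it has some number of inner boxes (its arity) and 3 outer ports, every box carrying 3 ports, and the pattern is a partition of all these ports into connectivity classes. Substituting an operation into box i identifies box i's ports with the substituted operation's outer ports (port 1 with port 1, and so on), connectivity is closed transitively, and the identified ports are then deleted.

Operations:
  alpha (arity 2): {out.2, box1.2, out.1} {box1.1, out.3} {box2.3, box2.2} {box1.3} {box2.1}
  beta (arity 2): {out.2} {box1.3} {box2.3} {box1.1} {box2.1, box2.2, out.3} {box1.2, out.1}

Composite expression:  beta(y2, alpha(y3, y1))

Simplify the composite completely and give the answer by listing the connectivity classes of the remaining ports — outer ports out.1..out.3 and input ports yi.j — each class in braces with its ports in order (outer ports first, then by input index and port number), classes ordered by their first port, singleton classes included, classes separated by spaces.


Two ports join when wires chain via beta-identified ports.
composing alpha on (y3, y1), with out.j its own outer ports: {out.1, out.2, y3.2} {out.3, y3.1} {y1.1} {y1.2, y1.3} {y3.3}
composing beta on (y2, y3, y1), with out.j its own outer ports: {out.1, y2.2} {out.2} {out.3, y3.2} {y1.1} {y1.2, y1.3} {y2.1} {y2.3} {y3.1} {y3.3}

{out.1, y2.2} {out.2} {out.3, y3.2} {y1.1} {y1.2, y1.3} {y2.1} {y2.3} {y3.1} {y3.3}


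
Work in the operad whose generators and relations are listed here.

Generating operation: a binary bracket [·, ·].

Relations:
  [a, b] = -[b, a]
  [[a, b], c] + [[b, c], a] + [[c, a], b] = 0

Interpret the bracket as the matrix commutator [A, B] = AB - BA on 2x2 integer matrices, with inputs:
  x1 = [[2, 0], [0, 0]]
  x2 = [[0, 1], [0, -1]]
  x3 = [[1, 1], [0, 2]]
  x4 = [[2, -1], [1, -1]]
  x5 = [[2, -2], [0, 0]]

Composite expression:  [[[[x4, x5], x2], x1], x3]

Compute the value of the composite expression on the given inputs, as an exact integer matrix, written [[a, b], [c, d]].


[[-4, -16], [-4, 4]]

[x4, x5] = [[2, -4], [2, -2]]
[[x4, x5], x2] = [[-2, 8], [2, 2]]
[[[x4, x5], x2], x1] = [[0, -16], [4, 0]]
[[[[x4, x5], x2], x1], x3] = [[-4, -16], [-4, 4]]


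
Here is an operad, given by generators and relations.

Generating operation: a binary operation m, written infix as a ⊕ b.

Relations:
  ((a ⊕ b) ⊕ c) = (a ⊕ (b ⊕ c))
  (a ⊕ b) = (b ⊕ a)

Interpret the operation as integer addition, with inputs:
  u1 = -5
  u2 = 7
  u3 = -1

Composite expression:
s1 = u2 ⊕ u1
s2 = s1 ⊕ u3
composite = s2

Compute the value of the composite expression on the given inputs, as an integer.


1


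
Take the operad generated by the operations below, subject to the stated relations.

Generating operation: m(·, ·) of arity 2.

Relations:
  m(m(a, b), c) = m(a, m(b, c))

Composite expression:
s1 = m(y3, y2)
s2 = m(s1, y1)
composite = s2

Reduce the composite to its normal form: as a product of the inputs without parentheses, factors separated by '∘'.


y3 ∘ y2 ∘ y1

Every regrouping of m is equal, so read the y-inputs in written order.
m(y3, y2) collapses to y3 ∘ y2
m(m(y3, y2), y1) collapses to y3 ∘ y2 ∘ y1


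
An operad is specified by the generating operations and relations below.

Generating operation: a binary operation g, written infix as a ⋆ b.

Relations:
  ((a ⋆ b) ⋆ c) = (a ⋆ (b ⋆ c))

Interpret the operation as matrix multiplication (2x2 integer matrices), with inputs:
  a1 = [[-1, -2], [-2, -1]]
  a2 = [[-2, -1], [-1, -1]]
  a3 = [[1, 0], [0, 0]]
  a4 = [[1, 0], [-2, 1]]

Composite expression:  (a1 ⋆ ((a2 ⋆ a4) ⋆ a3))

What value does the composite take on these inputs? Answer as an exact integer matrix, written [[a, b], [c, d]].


(a2 ⋆ a4) = [[0, -1], [1, -1]]
((a2 ⋆ a4) ⋆ a3) = [[0, 0], [1, 0]]
(a1 ⋆ ((a2 ⋆ a4) ⋆ a3)) = [[-2, 0], [-1, 0]]

[[-2, 0], [-1, 0]]


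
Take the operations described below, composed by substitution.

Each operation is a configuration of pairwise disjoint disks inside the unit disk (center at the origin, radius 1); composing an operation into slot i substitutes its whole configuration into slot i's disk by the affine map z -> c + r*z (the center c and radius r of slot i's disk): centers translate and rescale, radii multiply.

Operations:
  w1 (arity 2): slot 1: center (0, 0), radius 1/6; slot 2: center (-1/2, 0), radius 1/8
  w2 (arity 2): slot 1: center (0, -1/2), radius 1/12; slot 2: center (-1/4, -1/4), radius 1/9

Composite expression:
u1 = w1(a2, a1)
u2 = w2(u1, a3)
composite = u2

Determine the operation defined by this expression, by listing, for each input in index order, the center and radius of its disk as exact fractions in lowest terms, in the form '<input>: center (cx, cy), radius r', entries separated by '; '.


Nesting under w2 composes maps z -> c + r*z down each a-path.
for a2, the 2-step affine chain lands on center (0, -1/2), radius 1/72
for a1, the 2-step affine chain lands on center (-1/24, -1/2), radius 1/96
for a3, the 1-step affine chain lands on center (-1/4, -1/4), radius 1/9

a1: center (-1/24, -1/2), radius 1/96; a2: center (0, -1/2), radius 1/72; a3: center (-1/4, -1/4), radius 1/9


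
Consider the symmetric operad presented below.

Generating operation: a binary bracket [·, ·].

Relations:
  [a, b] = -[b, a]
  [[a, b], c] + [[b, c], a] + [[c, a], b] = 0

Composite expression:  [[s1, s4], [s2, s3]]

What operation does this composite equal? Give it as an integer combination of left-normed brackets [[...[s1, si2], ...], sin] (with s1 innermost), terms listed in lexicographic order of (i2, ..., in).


[[[s1, s4], s2], s3] - [[[s1, s4], s3], s2]

Left-normed coefficients sit on the s1-initial expansion words.
Composite bracket: [[s1, s4], [s2, s3]]
Each bracket splits as ab - ba, giving 8 signed words (2^3 = 8).
Only words starting with s1 matter:
  s1s4s2s3 appears with sign +1, giving the term +[[[s1, s4], s2], s3]
  s1s4s3s2 appears with sign -1, giving the term -[[[s1, s4], s3], s2]


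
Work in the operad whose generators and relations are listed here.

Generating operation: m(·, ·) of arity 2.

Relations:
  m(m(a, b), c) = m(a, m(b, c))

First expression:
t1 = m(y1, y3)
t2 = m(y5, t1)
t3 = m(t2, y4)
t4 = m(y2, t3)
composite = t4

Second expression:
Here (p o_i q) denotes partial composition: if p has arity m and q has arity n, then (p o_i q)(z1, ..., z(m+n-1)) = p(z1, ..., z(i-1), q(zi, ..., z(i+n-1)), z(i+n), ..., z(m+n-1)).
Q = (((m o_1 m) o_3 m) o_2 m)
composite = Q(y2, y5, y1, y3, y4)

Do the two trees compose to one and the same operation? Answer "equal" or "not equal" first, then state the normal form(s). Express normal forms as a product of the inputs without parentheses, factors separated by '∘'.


equal — both sides give y2 ∘ y5 ∘ y1 ∘ y3 ∘ y4

The first expression reduces to y2 ∘ y5 ∘ y1 ∘ y3 ∘ y4
The second expression reduces to y2 ∘ y5 ∘ y1 ∘ y3 ∘ y4
The forms coincide; equal.


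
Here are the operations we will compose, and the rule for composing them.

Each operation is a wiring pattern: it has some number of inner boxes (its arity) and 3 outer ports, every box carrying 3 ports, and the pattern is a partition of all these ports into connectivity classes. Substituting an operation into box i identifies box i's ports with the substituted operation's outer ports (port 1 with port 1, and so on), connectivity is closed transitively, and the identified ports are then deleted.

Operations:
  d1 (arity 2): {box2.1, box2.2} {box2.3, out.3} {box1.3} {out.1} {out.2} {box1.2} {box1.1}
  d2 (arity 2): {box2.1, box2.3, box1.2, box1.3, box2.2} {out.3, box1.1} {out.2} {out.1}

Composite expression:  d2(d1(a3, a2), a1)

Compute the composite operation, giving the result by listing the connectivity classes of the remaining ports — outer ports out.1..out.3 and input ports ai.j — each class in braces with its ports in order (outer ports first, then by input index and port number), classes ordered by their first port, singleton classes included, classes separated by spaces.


Two ports join when wires chain via d2-identified ports.
d1 over (a3, a2) gives {out.1} {out.2} {out.3, a2.3} {a2.1, a2.2} {a3.1} {a3.2} {a3.3}, out.j being that stage's outer ports
d2 over (a3, a2, a1) gives {out.1} {out.2} {out.3} {a1.1, a1.2, a1.3, a2.3} {a2.1, a2.2} {a3.1} {a3.2} {a3.3}, out.j being that stage's outer ports

{out.1} {out.2} {out.3} {a1.1, a1.2, a1.3, a2.3} {a2.1, a2.2} {a3.1} {a3.2} {a3.3}


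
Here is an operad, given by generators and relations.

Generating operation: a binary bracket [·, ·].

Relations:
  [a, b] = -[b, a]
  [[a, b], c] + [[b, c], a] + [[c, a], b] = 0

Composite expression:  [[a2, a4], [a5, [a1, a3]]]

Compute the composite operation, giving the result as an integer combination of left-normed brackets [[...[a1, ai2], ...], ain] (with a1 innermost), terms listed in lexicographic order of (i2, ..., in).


[[[[a1, a3], a5], a2], a4] - [[[[a1, a3], a5], a4], a2]

In the tensor algebra, words opening a1 carry the a1-anchored form.
Composite bracket: [[a2, a4], [a5, [a1, a3]]]
Applying ab - ba throughout gives 16 signed words (2^4 = 16).
Collect the words opening with a1:
  the word a1a3a5a2a4 carries sign +1 and contributes +[[[[a1, a3], a5], a2], a4]
  the word a1a3a5a4a2 carries sign -1 and contributes -[[[[a1, a3], a5], a4], a2]


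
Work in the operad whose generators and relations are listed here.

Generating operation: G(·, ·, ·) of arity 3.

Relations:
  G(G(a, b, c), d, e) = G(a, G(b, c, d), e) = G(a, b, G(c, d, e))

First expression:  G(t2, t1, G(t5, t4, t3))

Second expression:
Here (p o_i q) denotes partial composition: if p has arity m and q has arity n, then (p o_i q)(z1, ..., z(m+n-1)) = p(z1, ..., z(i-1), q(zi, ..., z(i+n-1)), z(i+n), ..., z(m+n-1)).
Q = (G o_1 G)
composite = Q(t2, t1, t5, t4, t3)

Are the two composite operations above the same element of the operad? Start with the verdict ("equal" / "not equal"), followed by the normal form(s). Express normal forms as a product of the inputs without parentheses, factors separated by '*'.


equal: each reduces to t2 * t1 * t5 * t4 * t3

The first expression reduces to t2 * t1 * t5 * t4 * t3
The second expression reduces to t2 * t1 * t5 * t4 * t3
Same normal form: equal.


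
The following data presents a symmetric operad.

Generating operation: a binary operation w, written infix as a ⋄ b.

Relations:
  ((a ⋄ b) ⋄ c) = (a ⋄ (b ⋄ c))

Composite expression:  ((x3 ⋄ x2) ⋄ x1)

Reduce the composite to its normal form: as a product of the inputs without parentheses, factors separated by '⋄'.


Under associativity of w, the answer is the x's in reading order.
(x3 ⋄ x2) reduces to x3 ⋄ x2
((x3 ⋄ x2) ⋄ x1) reduces to x3 ⋄ x2 ⋄ x1

x3 ⋄ x2 ⋄ x1


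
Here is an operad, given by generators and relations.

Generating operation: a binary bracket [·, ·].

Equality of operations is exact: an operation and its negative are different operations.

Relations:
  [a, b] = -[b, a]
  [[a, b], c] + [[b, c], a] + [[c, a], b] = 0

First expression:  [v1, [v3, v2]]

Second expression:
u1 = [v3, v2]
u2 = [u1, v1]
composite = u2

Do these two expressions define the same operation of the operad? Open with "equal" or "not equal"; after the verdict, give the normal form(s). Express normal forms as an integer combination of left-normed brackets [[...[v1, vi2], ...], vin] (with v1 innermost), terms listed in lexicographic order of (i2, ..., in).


not equal: they reduce to -[[v1, v2], v3] + [[v1, v3], v2] and [[v1, v2], v3] - [[v1, v3], v2]

Normal form of the first expression: -[[v1, v2], v3] + [[v1, v3], v2]
Normal form of the second expression: [[v1, v2], v3] - [[v1, v3], v2]
The normal forms differ: not equal.


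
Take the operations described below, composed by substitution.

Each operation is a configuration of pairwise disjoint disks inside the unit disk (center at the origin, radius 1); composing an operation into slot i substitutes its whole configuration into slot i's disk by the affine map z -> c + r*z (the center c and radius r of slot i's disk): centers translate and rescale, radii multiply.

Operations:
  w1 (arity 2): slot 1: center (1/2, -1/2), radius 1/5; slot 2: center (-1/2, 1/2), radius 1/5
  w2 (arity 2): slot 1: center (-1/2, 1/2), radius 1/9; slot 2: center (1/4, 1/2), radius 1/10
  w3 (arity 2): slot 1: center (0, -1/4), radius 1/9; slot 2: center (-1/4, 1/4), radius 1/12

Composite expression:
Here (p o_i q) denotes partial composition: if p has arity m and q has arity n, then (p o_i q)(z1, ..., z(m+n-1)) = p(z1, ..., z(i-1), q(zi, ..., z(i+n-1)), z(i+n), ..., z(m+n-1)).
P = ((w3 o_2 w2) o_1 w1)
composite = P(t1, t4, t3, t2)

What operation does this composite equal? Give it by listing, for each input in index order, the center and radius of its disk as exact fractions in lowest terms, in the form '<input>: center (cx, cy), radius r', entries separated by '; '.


t1: center (1/18, -11/36), radius 1/45; t2: center (-11/48, 7/24), radius 1/120; t3: center (-7/24, 7/24), radius 1/108; t4: center (-1/18, -7/36), radius 1/45

Follow each t-input down from w3: c' goes to c + r*c', radius to r*r'.
input t1: applying the 2 nested substitutions gives center (1/18, -11/36), radius 1/45
input t4: applying the 2 nested substitutions gives center (-1/18, -7/36), radius 1/45
input t3: applying the 2 nested substitutions gives center (-7/24, 7/24), radius 1/108
input t2: applying the 2 nested substitutions gives center (-11/48, 7/24), radius 1/120


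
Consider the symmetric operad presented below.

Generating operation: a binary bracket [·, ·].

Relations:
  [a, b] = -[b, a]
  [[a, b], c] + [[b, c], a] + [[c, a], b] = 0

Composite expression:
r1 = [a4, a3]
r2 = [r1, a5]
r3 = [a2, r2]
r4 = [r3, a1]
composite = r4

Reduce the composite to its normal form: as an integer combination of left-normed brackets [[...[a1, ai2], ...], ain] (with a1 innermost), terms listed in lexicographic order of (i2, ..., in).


[[[[a1, a2], a3], a4], a5] - [[[[a1, a2], a4], a3], a5] - [[[[a1, a2], a5], a3], a4] + [[[[a1, a2], a5], a4], a3] - [[[[a1, a3], a4], a5], a2] + [[[[a1, a4], a3], a5], a2] + [[[[a1, a5], a3], a4], a2] - [[[[a1, a5], a4], a3], a2]

Left-normed coefficients sit on the a1-initial expansion words.
Composite bracket: [[a2, [[a4, a3], a5]], a1]
Under [a, b] = ab - ba we get 16 signed associative words (2^4 = 16).
Only words starting with a1 matter:
  a1a2a3a4a5 appears with sign +1, giving the term +[[[[a1, a2], a3], a4], a5]
  a1a2a4a3a5 appears with sign -1, giving the term -[[[[a1, a2], a4], a3], a5]
  a1a2a5a3a4 appears with sign -1, giving the term -[[[[a1, a2], a5], a3], a4]
  a1a2a5a4a3 appears with sign +1, giving the term +[[[[a1, a2], a5], a4], a3]
  a1a3a4a5a2 appears with sign -1, giving the term -[[[[a1, a3], a4], a5], a2]
  a1a4a3a5a2 appears with sign +1, giving the term +[[[[a1, a4], a3], a5], a2]
  a1a5a3a4a2 appears with sign +1, giving the term +[[[[a1, a5], a3], a4], a2]
  a1a5a4a3a2 appears with sign -1, giving the term -[[[[a1, a5], a4], a3], a2]


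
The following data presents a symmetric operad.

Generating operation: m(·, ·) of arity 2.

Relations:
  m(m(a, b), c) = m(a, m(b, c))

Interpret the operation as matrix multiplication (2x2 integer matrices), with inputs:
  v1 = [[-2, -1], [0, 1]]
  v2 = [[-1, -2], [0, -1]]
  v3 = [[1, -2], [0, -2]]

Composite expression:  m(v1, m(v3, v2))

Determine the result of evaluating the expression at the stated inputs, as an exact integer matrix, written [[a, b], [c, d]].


m(v3, v2) = [[-1, 0], [0, 2]]
m(v1, m(v3, v2)) = [[2, -2], [0, 2]]

[[2, -2], [0, 2]]


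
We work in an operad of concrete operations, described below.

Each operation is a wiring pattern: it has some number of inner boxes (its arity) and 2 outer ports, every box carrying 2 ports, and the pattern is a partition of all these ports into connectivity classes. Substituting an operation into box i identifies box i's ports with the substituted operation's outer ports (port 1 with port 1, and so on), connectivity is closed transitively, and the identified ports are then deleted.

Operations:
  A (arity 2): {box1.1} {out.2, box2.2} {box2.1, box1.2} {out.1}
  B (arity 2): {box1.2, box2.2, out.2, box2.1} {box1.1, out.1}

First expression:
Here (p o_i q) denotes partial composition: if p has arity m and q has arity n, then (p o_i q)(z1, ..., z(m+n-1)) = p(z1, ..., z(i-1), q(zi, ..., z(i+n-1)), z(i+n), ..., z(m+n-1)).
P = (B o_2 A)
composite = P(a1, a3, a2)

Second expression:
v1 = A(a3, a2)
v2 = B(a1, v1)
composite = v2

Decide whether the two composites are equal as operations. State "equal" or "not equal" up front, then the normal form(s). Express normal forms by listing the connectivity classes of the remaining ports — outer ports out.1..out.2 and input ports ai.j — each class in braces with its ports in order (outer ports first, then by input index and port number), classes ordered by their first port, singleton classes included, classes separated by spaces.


equal; both compose to {out.1, a1.1} {out.2, a1.2, a2.2} {a2.1, a3.2} {a3.1}

The first expression reduces to {out.1, a1.1} {out.2, a1.2, a2.2} {a2.1, a3.2} {a3.1}
The second expression reduces to {out.1, a1.1} {out.2, a1.2, a2.2} {a2.1, a3.2} {a3.1}
The normal forms match — equal.


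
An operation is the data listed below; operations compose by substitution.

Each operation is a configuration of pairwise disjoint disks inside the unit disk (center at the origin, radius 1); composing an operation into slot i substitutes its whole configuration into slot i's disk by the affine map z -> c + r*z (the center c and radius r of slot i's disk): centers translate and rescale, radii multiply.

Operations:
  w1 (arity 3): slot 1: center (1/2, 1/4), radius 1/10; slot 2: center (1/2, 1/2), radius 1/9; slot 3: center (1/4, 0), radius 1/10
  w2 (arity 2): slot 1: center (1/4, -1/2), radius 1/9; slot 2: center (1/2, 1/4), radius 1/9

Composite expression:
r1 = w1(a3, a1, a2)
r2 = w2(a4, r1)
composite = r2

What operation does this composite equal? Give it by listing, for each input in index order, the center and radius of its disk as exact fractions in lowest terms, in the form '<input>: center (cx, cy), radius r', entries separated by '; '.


a1: center (5/9, 11/36), radius 1/81; a2: center (19/36, 1/4), radius 1/90; a3: center (5/9, 5/18), radius 1/90; a4: center (1/4, -1/2), radius 1/9

Below w2, radii multiply path by path; the a-disk centers shift.
tracing a4 down its 1-map path: center (1/4, -1/2), radius 1/9
tracing a3 down its 2-map path: center (5/9, 5/18), radius 1/90
tracing a1 down its 2-map path: center (5/9, 11/36), radius 1/81
tracing a2 down its 2-map path: center (19/36, 1/4), radius 1/90
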